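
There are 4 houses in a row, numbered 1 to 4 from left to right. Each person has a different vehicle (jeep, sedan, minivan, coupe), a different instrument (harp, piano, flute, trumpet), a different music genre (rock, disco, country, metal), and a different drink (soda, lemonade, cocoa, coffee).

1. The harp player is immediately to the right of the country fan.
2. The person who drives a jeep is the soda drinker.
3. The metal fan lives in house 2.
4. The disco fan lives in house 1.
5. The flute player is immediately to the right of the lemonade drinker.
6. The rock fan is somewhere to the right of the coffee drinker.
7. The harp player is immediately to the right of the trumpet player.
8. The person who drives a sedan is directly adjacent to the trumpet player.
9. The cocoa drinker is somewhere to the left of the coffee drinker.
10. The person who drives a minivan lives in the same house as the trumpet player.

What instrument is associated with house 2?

flute

The metal fan is in house 2 (clue 3).
Clue 4: the disco fan is in house 1.
That leaves rock as the music genre for house 4.
The only drink still possible for house 4 is soda.
Clue 1: the harp player is in house 4.
The person who drives a jeep is in house 4 (clue 2).
Clue 7 places the trumpet player in house 3.
From clue 10, the person who drives a minivan must be in house 3.
House 1's vehicle must be coupe (nothing else left).
That leaves sedan as the vehicle for house 2.
So house 1 gets piano for instrument.
House 2's instrument must be flute (nothing else left).
That leaves country as the music genre for house 3.
By clue 5, the lemonade drinker is in house 1.
That leaves cocoa as the drink for house 2.
House 3's drink must be coffee (nothing else left).
So: house 1 = coupe/piano/disco/lemonade, house 2 = sedan/flute/metal/cocoa, house 3 = minivan/trumpet/country/coffee, house 4 = jeep/harp/rock/soda.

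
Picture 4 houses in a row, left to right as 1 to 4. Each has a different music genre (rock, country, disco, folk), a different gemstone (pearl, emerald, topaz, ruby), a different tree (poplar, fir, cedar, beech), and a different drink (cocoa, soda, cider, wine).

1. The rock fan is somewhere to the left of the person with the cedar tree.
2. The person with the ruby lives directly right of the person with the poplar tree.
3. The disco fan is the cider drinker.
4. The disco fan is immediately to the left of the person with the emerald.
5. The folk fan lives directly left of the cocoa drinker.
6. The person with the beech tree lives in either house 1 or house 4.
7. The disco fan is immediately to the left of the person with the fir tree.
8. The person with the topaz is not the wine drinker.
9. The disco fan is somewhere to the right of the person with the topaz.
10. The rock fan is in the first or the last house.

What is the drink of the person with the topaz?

By clue 10, the rock fan is in house 1.
House 4's music genre must be country (nothing else left).
The disco fan is narrowed to house 2 or 3; consider each.
Placing it in house 3 leads to a contradiction, so it's in house 2.
Clue 3: the cider drinker is in house 2.
The person with the emerald is in house 3 (clue 4).
From clue 7, the person with the fir tree must be in house 3.
Clue 9 places the person with the topaz in house 1.
The only music genre still possible for house 3 is folk.
From clue 2, the person with the ruby must be in house 2.
Clue 2: the person with the poplar tree is in house 1.
The cocoa drinker is in house 4 (clue 5).
House 4's gemstone must be pearl (nothing else left).
House 2's tree must be cedar (nothing else left).
House 4 tree: only beech fits.
So house 1 gets soda for drink.
The only drink still possible for house 3 is wine.
So: house 1 = rock/topaz/poplar/soda, house 2 = disco/ruby/cedar/cider, house 3 = folk/emerald/fir/wine, house 4 = country/pearl/beech/cocoa.

soda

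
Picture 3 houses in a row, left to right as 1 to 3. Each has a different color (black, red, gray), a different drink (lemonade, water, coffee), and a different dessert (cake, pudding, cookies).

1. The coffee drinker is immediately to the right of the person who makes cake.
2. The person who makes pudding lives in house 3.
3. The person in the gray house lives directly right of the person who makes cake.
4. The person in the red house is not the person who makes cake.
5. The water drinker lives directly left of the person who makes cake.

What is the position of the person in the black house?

2

Clue 2: the person who makes pudding is in house 3.
From clue 5, the water drinker must be in house 1.
From clue 5, the person who makes cake must be in house 2.
The only dessert still possible for house 1 is cookies.
Clue 1 places the coffee drinker in house 3.
Clue 3 places the person in the gray house in house 3.
That leaves black as the color for house 2.
House 2 drink: only lemonade fits.
So house 1 gets red for color.
So: house 1 = red/water/cookies, house 2 = black/lemonade/cake, house 3 = gray/coffee/pudding.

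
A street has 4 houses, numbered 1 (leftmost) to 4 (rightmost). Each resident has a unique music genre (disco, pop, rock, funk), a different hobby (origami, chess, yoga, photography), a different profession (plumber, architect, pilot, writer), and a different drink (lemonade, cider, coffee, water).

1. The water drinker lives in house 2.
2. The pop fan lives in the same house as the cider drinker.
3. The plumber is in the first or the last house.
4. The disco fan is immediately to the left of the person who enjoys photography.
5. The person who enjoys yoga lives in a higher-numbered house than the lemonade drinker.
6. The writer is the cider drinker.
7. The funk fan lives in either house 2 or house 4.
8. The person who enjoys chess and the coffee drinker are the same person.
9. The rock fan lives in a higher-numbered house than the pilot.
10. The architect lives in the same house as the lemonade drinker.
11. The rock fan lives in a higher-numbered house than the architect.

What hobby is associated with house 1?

Clue 1 places the water drinker in house 2.
So house 2 gets pilot for profession.
The funk fan is narrowed to house 2 or 4; consider each.
Placing it in house 4 leads to a contradiction, so it's in house 2.
The disco fan is narrowed to house 1 or 3; consider each.
Placing it in house 3 leads to a contradiction, so it's in house 1.
Clue 4: the person who enjoys photography is in house 2.
The pop fan is narrowed to house 3 or 4; consider each.
Placing it in house 4 leads to a contradiction, so it's in house 3.
Clue 2: the cider drinker is in house 3.
From clue 6, the writer must be in house 3.
House 4 music genre: only rock fits.
House 4 profession: only plumber fits.
So house 4 gets coffee for drink.
Clue 8: the person who enjoys chess is in house 4.
House 1 hobby: only origami fits.
House 3's hobby must be yoga (nothing else left).
That leaves architect as the profession for house 1.
The only drink still possible for house 1 is lemonade.
So: house 1 = disco/origami/architect/lemonade, house 2 = funk/photography/pilot/water, house 3 = pop/yoga/writer/cider, house 4 = rock/chess/plumber/coffee.

origami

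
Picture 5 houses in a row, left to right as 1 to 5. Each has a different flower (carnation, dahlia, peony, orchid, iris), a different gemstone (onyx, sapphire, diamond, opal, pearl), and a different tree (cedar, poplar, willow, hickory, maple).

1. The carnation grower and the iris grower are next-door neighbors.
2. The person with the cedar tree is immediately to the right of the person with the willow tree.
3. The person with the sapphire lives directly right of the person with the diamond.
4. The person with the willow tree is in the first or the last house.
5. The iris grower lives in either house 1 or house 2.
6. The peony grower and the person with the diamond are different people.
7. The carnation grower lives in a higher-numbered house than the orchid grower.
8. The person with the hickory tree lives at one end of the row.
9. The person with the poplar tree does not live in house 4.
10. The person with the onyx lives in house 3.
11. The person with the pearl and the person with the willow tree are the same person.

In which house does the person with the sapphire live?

By clue 4, the person with the willow tree is in house 1.
Clue 10 places the person with the onyx in house 3.
Clue 11: the person with the pearl is in house 1.
House 5's tree must be hickory (nothing else left).
The person with the cedar tree is in house 2 (clue 2).
Clue 3: the person with the sapphire is in house 5.
The person with the diamond is in house 4 (clue 3).
That leaves dahlia as the flower for house 4.
The only flower still possible for house 5 is peony.
That leaves opal as the gemstone for house 2.
The only tree still possible for house 3 is poplar.
House 4 tree: only maple fits.
House 3 flower: only carnation fits.
The iris grower is in house 2 (clue 1).
The only flower still possible for house 1 is orchid.
So: house 1 = orchid/pearl/willow, house 2 = iris/opal/cedar, house 3 = carnation/onyx/poplar, house 4 = dahlia/diamond/maple, house 5 = peony/sapphire/hickory.

5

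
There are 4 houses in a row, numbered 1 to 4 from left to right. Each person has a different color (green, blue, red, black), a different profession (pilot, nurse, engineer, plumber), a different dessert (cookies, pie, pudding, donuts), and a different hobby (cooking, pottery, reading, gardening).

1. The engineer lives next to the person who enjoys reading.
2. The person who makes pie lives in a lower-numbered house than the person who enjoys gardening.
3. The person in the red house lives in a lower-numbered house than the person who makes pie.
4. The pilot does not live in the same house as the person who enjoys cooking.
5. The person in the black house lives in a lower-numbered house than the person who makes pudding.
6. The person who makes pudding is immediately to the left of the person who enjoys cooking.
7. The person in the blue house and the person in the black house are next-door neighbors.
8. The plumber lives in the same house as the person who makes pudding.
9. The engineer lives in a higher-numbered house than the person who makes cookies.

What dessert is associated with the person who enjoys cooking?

The only dessert still possible for house 4 is donuts.
House 4's color must be green (nothing else left).
House 1's dessert must be cookies (nothing else left).
The only color still possible for house 3 is blue.
By clue 7, the person in the black house is in house 2.
The only color still possible for house 1 is red.
The person who makes pudding is in house 3 (clue 5).
The person who enjoys cooking is in house 4 (clue 6).
By clue 8, the plumber is in house 3.
House 2's dessert must be pie (nothing else left).
House 3's hobby must be gardening (nothing else left).
Clue 1 places the engineer in house 2.
Clue 1 places the person who enjoys reading in house 1.
House 4's profession must be nurse (nothing else left).
The only hobby still possible for house 2 is pottery.
The only profession still possible for house 1 is pilot.
So: house 1 = red/pilot/cookies/reading, house 2 = black/engineer/pie/pottery, house 3 = blue/plumber/pudding/gardening, house 4 = green/nurse/donuts/cooking.

donuts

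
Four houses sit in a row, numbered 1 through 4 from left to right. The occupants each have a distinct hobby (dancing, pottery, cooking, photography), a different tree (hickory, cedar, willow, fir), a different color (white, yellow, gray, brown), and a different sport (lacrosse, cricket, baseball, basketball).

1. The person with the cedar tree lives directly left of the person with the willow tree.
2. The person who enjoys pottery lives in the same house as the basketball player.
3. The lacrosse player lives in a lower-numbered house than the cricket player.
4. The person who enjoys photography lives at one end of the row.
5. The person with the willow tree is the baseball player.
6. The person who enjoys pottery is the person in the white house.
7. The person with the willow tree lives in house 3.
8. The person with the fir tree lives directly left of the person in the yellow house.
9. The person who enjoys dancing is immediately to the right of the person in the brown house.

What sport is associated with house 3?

baseball

The person with the willow tree is in house 3 (clue 7).
So house 4 gets hickory for tree.
By clue 1, the person with the cedar tree is in house 2.
Clue 5 places the baseball player in house 3.
So house 1 gets fir for tree.
Clue 8 places the person in the yellow house in house 2.
House 3 hobby: only cooking fits.
The only hobby still possible for house 2 is dancing.
The person in the brown house is in house 1 (clue 9).
The only color still possible for house 3 is gray.
That leaves white as the color for house 4.
The person who enjoys pottery is in house 4 (clue 6).
House 1 hobby: only photography fits.
Clue 2: the basketball player is in house 4.
House 1's sport must be lacrosse (nothing else left).
So house 2 gets cricket for sport.
So: house 1 = photography/fir/brown/lacrosse, house 2 = dancing/cedar/yellow/cricket, house 3 = cooking/willow/gray/baseball, house 4 = pottery/hickory/white/basketball.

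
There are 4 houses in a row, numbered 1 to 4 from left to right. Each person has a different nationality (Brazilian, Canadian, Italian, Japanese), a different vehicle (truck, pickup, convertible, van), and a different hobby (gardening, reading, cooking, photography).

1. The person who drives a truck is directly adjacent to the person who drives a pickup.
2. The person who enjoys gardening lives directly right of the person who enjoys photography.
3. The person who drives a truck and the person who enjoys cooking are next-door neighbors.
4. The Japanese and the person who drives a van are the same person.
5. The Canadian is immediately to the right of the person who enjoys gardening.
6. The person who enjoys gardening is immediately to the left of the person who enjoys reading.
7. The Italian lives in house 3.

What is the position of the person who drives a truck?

2

From clue 7, the Italian must be in house 3.
The person who enjoys gardening is in house 3 (clue 5).
Clue 6 places the person who enjoys reading in house 4.
So house 4 gets Canadian for nationality.
The person who enjoys photography is in house 2 (clue 2).
House 1 hobby: only cooking fits.
From clue 3, the person who drives a truck must be in house 2.
House 1 vehicle: only van fits.
By clue 1, the person who drives a pickup is in house 3.
Clue 4 places the Japanese in house 1.
House 2's nationality must be Brazilian (nothing else left).
That leaves convertible as the vehicle for house 4.
So: house 1 = Japanese/van/cooking, house 2 = Brazilian/truck/photography, house 3 = Italian/pickup/gardening, house 4 = Canadian/convertible/reading.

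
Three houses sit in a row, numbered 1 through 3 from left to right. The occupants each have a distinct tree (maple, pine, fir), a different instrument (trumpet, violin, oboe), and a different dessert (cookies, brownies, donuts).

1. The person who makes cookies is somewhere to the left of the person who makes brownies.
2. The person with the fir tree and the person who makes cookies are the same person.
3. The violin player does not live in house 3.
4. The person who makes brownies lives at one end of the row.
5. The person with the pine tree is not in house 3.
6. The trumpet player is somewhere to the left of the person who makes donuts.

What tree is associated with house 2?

pine

By clue 4, the person who makes brownies is in house 3.
That leaves maple as the tree for house 3.
So house 3 gets oboe for instrument.
House 1 dessert: only cookies fits.
That leaves donuts as the dessert for house 2.
Clue 2: the person with the fir tree is in house 1.
The trumpet player is in house 1 (clue 6).
That leaves pine as the tree for house 2.
That leaves violin as the instrument for house 2.
So: house 1 = fir/trumpet/cookies, house 2 = pine/violin/donuts, house 3 = maple/oboe/brownies.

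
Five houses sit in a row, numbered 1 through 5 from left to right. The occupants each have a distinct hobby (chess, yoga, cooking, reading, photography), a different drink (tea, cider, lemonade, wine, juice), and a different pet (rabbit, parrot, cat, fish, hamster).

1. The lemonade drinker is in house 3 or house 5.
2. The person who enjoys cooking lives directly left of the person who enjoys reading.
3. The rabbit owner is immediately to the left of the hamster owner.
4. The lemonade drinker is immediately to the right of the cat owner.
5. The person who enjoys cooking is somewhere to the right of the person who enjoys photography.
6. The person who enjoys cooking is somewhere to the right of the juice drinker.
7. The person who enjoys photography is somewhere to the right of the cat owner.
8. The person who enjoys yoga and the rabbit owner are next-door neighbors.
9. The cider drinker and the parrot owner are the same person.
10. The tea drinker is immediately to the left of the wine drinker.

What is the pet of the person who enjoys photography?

By clue 7, the person who enjoys photography is in house 3.
By clue 7, the cat owner is in house 2.
The person who enjoys cooking is in house 4 (clue 2).
By clue 2, the person who enjoys reading is in house 5.
Clue 4 places the lemonade drinker in house 3.
So house 1 gets chess for hobby.
House 2 hobby: only yoga fits.
The rabbit owner is in house 3 (clue 8).
The hamster owner is in house 4 (clue 3).
The only drink still possible for house 4 is tea.
By clue 10, the wine drinker is in house 5.
So house 2 gets juice for drink.
From clue 9, the parrot owner must be in house 1.
House 1's drink must be cider (nothing else left).
So house 5 gets fish for pet.
So: house 1 = chess/cider/parrot, house 2 = yoga/juice/cat, house 3 = photography/lemonade/rabbit, house 4 = cooking/tea/hamster, house 5 = reading/wine/fish.

rabbit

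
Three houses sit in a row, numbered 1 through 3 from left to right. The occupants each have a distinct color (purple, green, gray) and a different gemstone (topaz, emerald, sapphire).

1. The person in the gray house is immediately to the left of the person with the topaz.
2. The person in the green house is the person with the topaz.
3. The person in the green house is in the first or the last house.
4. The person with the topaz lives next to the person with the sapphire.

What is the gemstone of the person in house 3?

topaz

Clue 3 places the person in the green house in house 3.
Clue 2: the person with the topaz is in house 3.
Clue 4: the person with the sapphire is in house 2.
House 1's gemstone must be emerald (nothing else left).
Clue 1: the person in the gray house is in house 2.
The only color still possible for house 1 is purple.
So: house 1 = purple/emerald, house 2 = gray/sapphire, house 3 = green/topaz.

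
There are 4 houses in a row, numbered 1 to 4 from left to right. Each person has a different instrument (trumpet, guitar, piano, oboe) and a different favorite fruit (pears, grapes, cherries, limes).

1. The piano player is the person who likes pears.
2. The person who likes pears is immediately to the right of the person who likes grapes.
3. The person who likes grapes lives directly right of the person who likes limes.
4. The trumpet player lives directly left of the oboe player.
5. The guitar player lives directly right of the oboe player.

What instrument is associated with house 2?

The only instrument still possible for house 1 is trumpet.
By clue 4, the oboe player is in house 2.
From clue 5, the guitar player must be in house 3.
House 4's instrument must be piano (nothing else left).
Clue 1: the person who likes pears is in house 4.
From clue 2, the person who likes grapes must be in house 3.
From clue 3, the person who likes limes must be in house 2.
So house 1 gets cherries for favorite fruit.
So: house 1 = trumpet/cherries, house 2 = oboe/limes, house 3 = guitar/grapes, house 4 = piano/pears.

oboe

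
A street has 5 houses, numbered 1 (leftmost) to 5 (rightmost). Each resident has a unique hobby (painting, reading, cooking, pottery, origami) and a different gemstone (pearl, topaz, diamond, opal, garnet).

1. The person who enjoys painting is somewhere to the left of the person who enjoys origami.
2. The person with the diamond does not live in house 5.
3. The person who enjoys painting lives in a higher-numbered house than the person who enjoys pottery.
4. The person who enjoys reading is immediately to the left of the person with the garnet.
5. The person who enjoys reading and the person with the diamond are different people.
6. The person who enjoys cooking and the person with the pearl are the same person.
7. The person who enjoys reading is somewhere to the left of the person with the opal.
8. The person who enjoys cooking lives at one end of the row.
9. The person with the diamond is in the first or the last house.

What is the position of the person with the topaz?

From clue 9, the person with the diamond must be in house 1.
Clue 6: the person who enjoys cooking is in house 5.
Clue 6 places the person with the pearl in house 5.
The only hobby still possible for house 1 is pottery.
House 4 hobby: only origami fits.
So house 2 gets topaz for gemstone.
The person who enjoys painting is narrowed to house 2 or 3; consider each.
Placing it in house 2 leads to a contradiction, so it's in house 3.
House 2's hobby must be reading (nothing else left).
By clue 4, the person with the garnet is in house 3.
That leaves opal as the gemstone for house 4.
So: house 1 = pottery/diamond, house 2 = reading/topaz, house 3 = painting/garnet, house 4 = origami/opal, house 5 = cooking/pearl.

2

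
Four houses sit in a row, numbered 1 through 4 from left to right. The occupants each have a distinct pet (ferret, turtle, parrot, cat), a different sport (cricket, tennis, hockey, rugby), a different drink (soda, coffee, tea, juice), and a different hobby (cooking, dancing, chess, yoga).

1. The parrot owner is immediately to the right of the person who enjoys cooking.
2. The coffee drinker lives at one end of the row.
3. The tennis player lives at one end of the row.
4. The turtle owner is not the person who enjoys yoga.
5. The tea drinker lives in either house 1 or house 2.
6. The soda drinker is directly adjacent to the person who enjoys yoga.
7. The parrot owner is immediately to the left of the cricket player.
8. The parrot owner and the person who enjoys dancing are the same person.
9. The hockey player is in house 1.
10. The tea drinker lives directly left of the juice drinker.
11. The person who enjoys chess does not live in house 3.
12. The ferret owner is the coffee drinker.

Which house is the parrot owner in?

Clue 9: the hockey player is in house 1.
House 2's sport must be rugby (nothing else left).
That leaves cricket as the sport for house 3.
So house 4 gets tennis for sport.
Clue 7 places the parrot owner in house 2.
By clue 8, the person who enjoys dancing is in house 2.
That leaves yoga as the hobby for house 3.
House 4 hobby: only chess fits.
So house 3 gets cat for pet.
So house 3 gets juice for drink.
So house 1 gets cooking for hobby.
The tea drinker is in house 2 (clue 10).
House 1 drink: only coffee fits.
House 4 drink: only soda fits.
Clue 12: the ferret owner is in house 1.
So house 4 gets turtle for pet.
So: house 1 = ferret/hockey/coffee/cooking, house 2 = parrot/rugby/tea/dancing, house 3 = cat/cricket/juice/yoga, house 4 = turtle/tennis/soda/chess.

2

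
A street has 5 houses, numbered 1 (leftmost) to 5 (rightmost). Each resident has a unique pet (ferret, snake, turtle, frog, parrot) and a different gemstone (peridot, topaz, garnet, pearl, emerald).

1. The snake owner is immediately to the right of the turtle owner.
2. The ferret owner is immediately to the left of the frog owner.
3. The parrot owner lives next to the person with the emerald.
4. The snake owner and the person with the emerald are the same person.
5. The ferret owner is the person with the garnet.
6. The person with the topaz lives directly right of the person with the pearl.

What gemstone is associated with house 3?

The ferret owner is narrowed to house 1 or 2 or 3 or 4; consider each.
Placing it in house 2 and house 3 and house 4 leads to a contradiction, so it's in house 1.
Clue 2 places the frog owner in house 2.
The person with the garnet is in house 1 (clue 5).
The snake owner is narrowed to house 4 or 5; consider each.
Placing it in house 5 leads to a contradiction, so it's in house 4.
From clue 1, the turtle owner must be in house 3.
The person with the emerald is in house 4 (clue 4).
The only pet still possible for house 5 is parrot.
The person with the topaz is in house 3 (clue 6).
Clue 6 places the person with the pearl in house 2.
The only gemstone still possible for house 5 is peridot.
So: house 1 = ferret/garnet, house 2 = frog/pearl, house 3 = turtle/topaz, house 4 = snake/emerald, house 5 = parrot/peridot.

topaz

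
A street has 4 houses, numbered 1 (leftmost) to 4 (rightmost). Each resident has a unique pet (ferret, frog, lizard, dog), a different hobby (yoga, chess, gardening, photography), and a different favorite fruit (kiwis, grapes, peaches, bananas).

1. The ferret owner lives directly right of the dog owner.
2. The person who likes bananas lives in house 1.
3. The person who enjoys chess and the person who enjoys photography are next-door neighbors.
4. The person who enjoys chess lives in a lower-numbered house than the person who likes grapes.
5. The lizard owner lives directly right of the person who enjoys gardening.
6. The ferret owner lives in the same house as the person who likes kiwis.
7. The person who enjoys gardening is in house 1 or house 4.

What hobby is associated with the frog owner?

gardening

By clue 2, the person who likes bananas is in house 1.
From clue 7, the person who enjoys gardening must be in house 1.
Clue 5: the lizard owner is in house 2.
By clue 1, the ferret owner is in house 4.
Clue 1 places the dog owner in house 3.
The person who likes kiwis is in house 4 (clue 6).
The only pet still possible for house 1 is frog.
The only favorite fruit still possible for house 2 is peaches.
House 3 favorite fruit: only grapes fits.
Clue 4 places the person who enjoys chess in house 2.
Clue 3 places the person who enjoys photography in house 3.
That leaves yoga as the hobby for house 4.
So: house 1 = frog/gardening/bananas, house 2 = lizard/chess/peaches, house 3 = dog/photography/grapes, house 4 = ferret/yoga/kiwis.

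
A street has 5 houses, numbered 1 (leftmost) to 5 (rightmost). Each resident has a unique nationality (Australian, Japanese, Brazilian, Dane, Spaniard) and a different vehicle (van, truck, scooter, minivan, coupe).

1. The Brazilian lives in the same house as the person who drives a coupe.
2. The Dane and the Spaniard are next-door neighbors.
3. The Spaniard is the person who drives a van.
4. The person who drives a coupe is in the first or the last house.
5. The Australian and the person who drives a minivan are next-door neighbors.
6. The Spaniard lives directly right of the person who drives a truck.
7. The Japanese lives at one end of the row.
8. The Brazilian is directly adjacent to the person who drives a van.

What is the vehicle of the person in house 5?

The Brazilian is narrowed to house 1 or 5; consider each.
Placing it in house 1 leads to a contradiction, so it's in house 5.
The person who drives a coupe is in house 5 (clue 1).
The person who drives a van is in house 4 (clue 8).
From clue 3, the Spaniard must be in house 4.
The person who drives a truck is in house 3 (clue 6).
So house 1 gets Japanese for nationality.
House 2's nationality must be Australian (nothing else left).
House 3 nationality: only Dane fits.
Clue 5 places the person who drives a minivan in house 1.
House 2 vehicle: only scooter fits.
So: house 1 = Japanese/minivan, house 2 = Australian/scooter, house 3 = Dane/truck, house 4 = Spaniard/van, house 5 = Brazilian/coupe.

coupe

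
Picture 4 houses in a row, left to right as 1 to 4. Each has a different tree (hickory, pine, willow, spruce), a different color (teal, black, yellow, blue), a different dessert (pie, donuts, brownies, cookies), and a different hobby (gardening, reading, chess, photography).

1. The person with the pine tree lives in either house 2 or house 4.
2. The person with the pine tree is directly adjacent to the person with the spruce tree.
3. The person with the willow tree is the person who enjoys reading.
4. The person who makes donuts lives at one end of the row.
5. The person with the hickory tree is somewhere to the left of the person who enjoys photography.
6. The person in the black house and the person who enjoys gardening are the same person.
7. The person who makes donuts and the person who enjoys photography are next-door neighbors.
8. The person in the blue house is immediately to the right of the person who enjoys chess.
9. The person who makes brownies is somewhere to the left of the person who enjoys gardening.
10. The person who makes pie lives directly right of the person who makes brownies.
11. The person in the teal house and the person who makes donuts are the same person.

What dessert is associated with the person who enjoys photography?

The person with the hickory tree is narrowed to house 1 or 2; consider each.
Placing it in house 2 leads to a contradiction, so it's in house 1.
The only tree still possible for house 3 is spruce.
The only hobby still possible for house 1 is chess.
Clue 8 places the person in the blue house in house 2.
The person with the pine tree is narrowed to house 2 or 4; consider each.
Placing it in house 4 leads to a contradiction, so it's in house 2.
House 4 tree: only willow fits.
By clue 3, the person who enjoys reading is in house 4.
The only hobby still possible for house 2 is photography.
House 3 hobby: only gardening fits.
By clue 6, the person in the black house is in house 3.
From clue 7, the person who makes donuts must be in house 1.
From clue 11, the person in the teal house must be in house 1.
So house 4 gets yellow for color.
That leaves brownies as the dessert for house 2.
That leaves cookies as the dessert for house 4.
The only dessert still possible for house 3 is pie.
So: house 1 = hickory/teal/donuts/chess, house 2 = pine/blue/brownies/photography, house 3 = spruce/black/pie/gardening, house 4 = willow/yellow/cookies/reading.

brownies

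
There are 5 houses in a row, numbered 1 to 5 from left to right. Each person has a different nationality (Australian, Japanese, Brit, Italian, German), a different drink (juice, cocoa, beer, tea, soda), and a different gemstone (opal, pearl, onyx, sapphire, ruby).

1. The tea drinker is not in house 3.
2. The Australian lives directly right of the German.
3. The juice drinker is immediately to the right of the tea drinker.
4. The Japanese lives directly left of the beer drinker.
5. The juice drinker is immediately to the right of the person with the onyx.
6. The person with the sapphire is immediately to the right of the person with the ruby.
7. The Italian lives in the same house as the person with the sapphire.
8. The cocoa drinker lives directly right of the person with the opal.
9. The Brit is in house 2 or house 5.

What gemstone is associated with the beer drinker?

The Brit is narrowed to house 2 or 5; consider each.
Placing it in house 2 leads to a contradiction, so it's in house 5.
House 5's gemstone must be pearl (nothing else left).
The Australian is narrowed to house 2 or 3 or 4; consider each.
Placing it in house 3 and house 4 leads to a contradiction, so it's in house 2.
Clue 2: the German is in house 1.
The Italian is narrowed to house 3 or 4; consider each.
Placing it in house 3 leads to a contradiction, so it's in house 4.
Clue 7 places the person with the sapphire in house 4.
The only nationality still possible for house 3 is Japanese.
Clue 4 places the beer drinker in house 4.
The person with the ruby is in house 3 (clue 6).
That leaves soda as the drink for house 5.
That leaves tea as the drink for house 1.
Clue 3 places the juice drinker in house 2.
Clue 5: the person with the onyx is in house 1.
House 3 drink: only cocoa fits.
That leaves opal as the gemstone for house 2.
So: house 1 = German/tea/onyx, house 2 = Australian/juice/opal, house 3 = Japanese/cocoa/ruby, house 4 = Italian/beer/sapphire, house 5 = Brit/soda/pearl.

sapphire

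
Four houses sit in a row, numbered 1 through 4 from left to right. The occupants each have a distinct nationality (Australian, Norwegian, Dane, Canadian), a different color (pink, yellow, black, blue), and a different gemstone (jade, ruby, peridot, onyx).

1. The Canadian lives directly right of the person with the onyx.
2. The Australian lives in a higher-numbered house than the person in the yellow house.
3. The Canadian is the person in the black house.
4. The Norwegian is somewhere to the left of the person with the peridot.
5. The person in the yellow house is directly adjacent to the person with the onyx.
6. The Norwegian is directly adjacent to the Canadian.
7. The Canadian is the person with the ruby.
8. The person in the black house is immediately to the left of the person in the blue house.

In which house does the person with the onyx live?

2

The Canadian is narrowed to house 2 or 3; consider each.
Placing it in house 2 leads to a contradiction, so it's in house 3.
From clue 1, the person with the onyx must be in house 2.
From clue 3, the person in the black house must be in house 3.
The Norwegian is in house 2 (clue 6).
The person with the ruby is in house 3 (clue 7).
Clue 8 places the person in the blue house in house 4.
House 1 nationality: only Dane fits.
House 4 nationality: only Australian fits.
That leaves pink as the color for house 2.
So house 1 gets jade for gemstone.
The only gemstone still possible for house 4 is peridot.
House 1 color: only yellow fits.
So: house 1 = Dane/yellow/jade, house 2 = Norwegian/pink/onyx, house 3 = Canadian/black/ruby, house 4 = Australian/blue/peridot.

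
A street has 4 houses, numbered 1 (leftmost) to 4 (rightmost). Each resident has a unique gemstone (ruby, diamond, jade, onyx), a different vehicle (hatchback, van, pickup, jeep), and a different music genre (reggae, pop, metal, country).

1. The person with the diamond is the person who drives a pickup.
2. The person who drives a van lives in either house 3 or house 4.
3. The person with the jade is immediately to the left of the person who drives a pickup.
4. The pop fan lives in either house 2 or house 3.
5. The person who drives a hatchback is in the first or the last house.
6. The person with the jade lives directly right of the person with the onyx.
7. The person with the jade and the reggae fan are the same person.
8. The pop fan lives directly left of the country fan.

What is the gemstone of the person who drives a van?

ruby

That leaves metal as the music genre for house 1.
So house 4 gets country for music genre.
By clue 8, the pop fan is in house 3.
House 2 vehicle: only jeep fits.
House 2's music genre must be reggae (nothing else left).
From clue 7, the person with the jade must be in house 2.
House 1 gemstone: only onyx fits.
The only vehicle still possible for house 1 is hatchback.
Clue 3 places the person who drives a pickup in house 3.
House 4 vehicle: only van fits.
Clue 1 places the person with the diamond in house 3.
House 4's gemstone must be ruby (nothing else left).
So: house 1 = onyx/hatchback/metal, house 2 = jade/jeep/reggae, house 3 = diamond/pickup/pop, house 4 = ruby/van/country.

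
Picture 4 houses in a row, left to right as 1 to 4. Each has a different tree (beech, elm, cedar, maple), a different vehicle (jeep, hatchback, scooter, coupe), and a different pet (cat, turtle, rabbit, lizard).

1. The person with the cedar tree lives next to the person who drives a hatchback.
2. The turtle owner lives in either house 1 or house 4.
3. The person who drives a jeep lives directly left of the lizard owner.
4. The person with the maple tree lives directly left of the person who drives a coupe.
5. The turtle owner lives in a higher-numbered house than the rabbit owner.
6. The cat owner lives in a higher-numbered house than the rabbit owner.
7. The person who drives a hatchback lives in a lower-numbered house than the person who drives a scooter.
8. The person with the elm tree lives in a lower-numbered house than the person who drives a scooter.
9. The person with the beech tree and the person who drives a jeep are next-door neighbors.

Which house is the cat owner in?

3

Clue 5 places the turtle owner in house 4.
House 1's pet must be rabbit (nothing else left).
The only tree still possible for house 4 is cedar.
By clue 1, the person who drives a hatchback is in house 3.
From clue 7, the person who drives a scooter must be in house 4.
The only vehicle still possible for house 1 is jeep.
House 2 vehicle: only coupe fits.
Clue 3: the lizard owner is in house 2.
The person with the maple tree is in house 1 (clue 4).
Clue 9 places the person with the beech tree in house 2.
The only tree still possible for house 3 is elm.
House 3 pet: only cat fits.
So: house 1 = maple/jeep/rabbit, house 2 = beech/coupe/lizard, house 3 = elm/hatchback/cat, house 4 = cedar/scooter/turtle.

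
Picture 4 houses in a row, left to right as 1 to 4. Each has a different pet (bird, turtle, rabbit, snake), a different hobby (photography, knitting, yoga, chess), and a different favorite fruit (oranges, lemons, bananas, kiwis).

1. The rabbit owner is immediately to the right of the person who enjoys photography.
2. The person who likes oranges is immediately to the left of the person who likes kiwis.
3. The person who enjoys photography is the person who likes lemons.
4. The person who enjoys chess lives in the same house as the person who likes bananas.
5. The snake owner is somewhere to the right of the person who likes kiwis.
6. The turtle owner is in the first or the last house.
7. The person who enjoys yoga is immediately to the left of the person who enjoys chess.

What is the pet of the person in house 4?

House 4's favorite fruit must be bananas (nothing else left).
Clue 4: the person who enjoys chess is in house 4.
Clue 7 places the person who enjoys yoga in house 3.
House 3 favorite fruit: only kiwis fits.
Clue 2 places the person who likes oranges in house 2.
Clue 5: the snake owner is in house 4.
That leaves lemons as the favorite fruit for house 1.
From clue 3, the person who enjoys photography must be in house 1.
The only pet still possible for house 1 is turtle.
House 2's hobby must be knitting (nothing else left).
By clue 1, the rabbit owner is in house 2.
That leaves bird as the pet for house 3.
So: house 1 = turtle/photography/lemons, house 2 = rabbit/knitting/oranges, house 3 = bird/yoga/kiwis, house 4 = snake/chess/bananas.

snake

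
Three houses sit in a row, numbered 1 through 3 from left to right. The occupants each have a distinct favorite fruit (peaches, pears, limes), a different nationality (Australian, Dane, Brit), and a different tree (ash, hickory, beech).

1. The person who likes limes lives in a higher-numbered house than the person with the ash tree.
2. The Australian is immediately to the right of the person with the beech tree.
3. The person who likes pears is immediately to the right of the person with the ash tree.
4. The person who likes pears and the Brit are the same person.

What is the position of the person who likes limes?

So house 1 gets peaches for favorite fruit.
So house 1 gets Dane for nationality.
House 3's tree must be hickory (nothing else left).
The person who likes limes is narrowed to house 2 or 3; consider each.
Placing it in house 2 leads to a contradiction, so it's in house 3.
House 2's favorite fruit must be pears (nothing else left).
By clue 3, the person with the ash tree is in house 1.
Clue 4: the Brit is in house 2.
House 3's nationality must be Australian (nothing else left).
House 2's tree must be beech (nothing else left).
So: house 1 = peaches/Dane/ash, house 2 = pears/Brit/beech, house 3 = limes/Australian/hickory.

3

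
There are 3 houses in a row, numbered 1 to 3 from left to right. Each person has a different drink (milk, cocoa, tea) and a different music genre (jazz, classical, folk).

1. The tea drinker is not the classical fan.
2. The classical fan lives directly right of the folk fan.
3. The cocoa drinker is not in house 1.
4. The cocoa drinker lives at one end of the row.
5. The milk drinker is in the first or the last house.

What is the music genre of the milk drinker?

By clue 4, the cocoa drinker is in house 3.
House 2 drink: only tea fits.
Clue 1: the classical fan is in house 3.
Clue 2: the folk fan is in house 2.
That leaves milk as the drink for house 1.
So house 1 gets jazz for music genre.
So: house 1 = milk/jazz, house 2 = tea/folk, house 3 = cocoa/classical.

jazz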